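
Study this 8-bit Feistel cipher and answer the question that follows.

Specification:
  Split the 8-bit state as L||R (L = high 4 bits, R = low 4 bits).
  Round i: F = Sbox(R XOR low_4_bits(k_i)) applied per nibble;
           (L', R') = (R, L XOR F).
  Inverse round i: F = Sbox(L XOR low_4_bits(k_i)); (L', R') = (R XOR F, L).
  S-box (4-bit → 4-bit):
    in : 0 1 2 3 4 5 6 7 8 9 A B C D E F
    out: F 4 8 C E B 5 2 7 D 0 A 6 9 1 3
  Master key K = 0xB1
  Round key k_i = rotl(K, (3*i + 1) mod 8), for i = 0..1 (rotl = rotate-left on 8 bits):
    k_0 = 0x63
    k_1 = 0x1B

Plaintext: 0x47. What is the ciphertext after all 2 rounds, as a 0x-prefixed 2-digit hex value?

0xA3

s_0 = plaintext = 0x47
s_1 = Round(s_0, k_0) = 0x7A
s_2 = Round(s_1, k_1) = 0xA3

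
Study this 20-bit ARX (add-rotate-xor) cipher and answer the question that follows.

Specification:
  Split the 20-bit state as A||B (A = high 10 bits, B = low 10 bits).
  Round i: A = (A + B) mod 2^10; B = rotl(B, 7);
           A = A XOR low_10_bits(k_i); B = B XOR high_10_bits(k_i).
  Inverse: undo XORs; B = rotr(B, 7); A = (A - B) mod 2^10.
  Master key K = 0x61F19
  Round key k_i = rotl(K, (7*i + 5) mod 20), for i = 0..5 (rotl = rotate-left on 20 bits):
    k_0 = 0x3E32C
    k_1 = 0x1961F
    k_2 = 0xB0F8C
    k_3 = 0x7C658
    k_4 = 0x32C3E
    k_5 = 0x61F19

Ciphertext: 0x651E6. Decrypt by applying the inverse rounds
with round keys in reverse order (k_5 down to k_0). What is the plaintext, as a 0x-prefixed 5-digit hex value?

s_0 = ciphertext = 0x651E6
s_1 = InvRound(s_0, k_5) = 0xE1708
s_2 = InvRound(s_1, k_4) = 0x6721F
s_3 = InvRound(s_2, k_3) = 0x13777
s_4 = InvRound(s_3, k_2) = 0x879A3
s_5 = InvRound(s_4, k_1) = 0x73A33
s_6 = InvRound(s_5, k_0) = 0x2165D

0x2165D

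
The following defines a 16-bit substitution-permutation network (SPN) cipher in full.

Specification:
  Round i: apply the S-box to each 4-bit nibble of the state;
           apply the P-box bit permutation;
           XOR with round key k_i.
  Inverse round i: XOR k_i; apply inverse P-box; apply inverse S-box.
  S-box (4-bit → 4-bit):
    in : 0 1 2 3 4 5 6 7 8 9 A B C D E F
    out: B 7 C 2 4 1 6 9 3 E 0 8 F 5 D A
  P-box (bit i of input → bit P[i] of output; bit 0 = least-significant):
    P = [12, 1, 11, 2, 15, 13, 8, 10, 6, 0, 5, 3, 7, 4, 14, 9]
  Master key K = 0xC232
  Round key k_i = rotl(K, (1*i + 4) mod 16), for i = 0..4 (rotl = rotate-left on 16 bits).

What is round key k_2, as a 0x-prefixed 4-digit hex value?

K = 0xC232
k_0 = rotl(K, (1*0+4) mod 16) = rotl(K, 4) = 0x232C
k_1 = rotl(K, (1*1+4) mod 16) = rotl(K, 5) = 0x4658
k_2 = rotl(K, (1*2+4) mod 16) = rotl(K, 6) = 0x8CB0

0x8CB0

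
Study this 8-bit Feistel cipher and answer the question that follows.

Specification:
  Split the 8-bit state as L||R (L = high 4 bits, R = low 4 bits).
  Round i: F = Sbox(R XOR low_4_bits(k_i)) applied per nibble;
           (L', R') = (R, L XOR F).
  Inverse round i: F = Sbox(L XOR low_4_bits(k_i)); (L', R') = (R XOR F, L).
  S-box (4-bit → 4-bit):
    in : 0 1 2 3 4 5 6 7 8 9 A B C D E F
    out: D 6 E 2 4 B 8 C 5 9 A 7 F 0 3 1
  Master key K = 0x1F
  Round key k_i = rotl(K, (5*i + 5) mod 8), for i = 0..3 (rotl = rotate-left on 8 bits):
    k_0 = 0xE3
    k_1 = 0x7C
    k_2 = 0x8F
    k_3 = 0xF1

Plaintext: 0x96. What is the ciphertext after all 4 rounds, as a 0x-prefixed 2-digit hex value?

s_0 = plaintext = 0x96
s_1 = Round(s_0, k_0) = 0x62
s_2 = Round(s_1, k_1) = 0x25
s_3 = Round(s_2, k_2) = 0x58
s_4 = Round(s_3, k_3) = 0x8C

0x8C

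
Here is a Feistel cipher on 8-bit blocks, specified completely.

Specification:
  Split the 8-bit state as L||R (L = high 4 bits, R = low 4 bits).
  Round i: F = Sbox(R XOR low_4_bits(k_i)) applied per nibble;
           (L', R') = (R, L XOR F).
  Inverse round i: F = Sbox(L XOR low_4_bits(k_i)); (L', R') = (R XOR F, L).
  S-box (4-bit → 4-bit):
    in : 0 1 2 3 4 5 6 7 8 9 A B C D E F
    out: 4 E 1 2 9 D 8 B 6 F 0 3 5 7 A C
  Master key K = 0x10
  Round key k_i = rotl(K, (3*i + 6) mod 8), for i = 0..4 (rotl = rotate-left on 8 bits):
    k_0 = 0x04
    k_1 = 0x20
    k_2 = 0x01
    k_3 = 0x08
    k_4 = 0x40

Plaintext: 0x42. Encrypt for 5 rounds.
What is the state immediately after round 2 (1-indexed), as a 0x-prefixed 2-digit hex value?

s_0 = plaintext = 0x42
s_1 = Round(s_0, k_0) = 0x2C
s_2 = Round(s_1, k_1) = 0xC7
s_3 = Round(s_2, k_2) = 0x74
s_4 = Round(s_3, k_3) = 0x42
s_5 = Round(s_4, k_4) = 0x25

0xC7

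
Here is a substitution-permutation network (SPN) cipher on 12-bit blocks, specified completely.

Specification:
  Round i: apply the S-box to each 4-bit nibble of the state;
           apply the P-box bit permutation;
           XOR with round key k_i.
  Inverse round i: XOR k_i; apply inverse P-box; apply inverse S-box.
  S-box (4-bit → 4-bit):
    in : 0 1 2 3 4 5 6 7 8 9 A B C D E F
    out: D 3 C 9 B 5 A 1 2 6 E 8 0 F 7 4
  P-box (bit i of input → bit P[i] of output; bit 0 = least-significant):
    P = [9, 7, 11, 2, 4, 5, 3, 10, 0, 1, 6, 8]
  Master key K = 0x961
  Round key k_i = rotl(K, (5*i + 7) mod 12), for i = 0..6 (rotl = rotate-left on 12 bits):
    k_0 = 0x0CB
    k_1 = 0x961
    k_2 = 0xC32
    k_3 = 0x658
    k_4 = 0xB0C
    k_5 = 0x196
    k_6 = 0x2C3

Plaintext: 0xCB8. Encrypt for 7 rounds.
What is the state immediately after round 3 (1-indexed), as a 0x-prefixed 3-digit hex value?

s_0 = plaintext = 0xCB8
s_1 = Round(s_0, k_0) = 0x44B
s_2 = Round(s_1, k_1) = 0xC56
s_3 = Round(s_2, k_2) = 0xCAE
s_4 = Round(s_3, k_3) = 0x8F0
s_5 = Round(s_4, k_4) = 0x102
s_6 = Round(s_5, k_5) = 0xD89
s_7 = Round(s_6, k_6) = 0xB20

0xCAE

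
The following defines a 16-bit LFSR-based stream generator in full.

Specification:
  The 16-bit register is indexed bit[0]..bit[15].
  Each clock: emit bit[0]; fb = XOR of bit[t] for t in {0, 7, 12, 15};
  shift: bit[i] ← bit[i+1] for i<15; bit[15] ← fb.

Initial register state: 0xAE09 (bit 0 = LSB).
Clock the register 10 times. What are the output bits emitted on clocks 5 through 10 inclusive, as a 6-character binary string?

reg_0 = 0xAE09
clock 1: out=1, reg = 0x5704
clock 2: out=0, reg = 0xAB82
clock 3: out=0, reg = 0x55C1
clock 4: out=1, reg = 0xAAE0
clock 5: out=0, reg = 0x5570
clock 6: out=0, reg = 0xAAB8
clock 7: out=0, reg = 0x555C
clock 8: out=0, reg = 0xAAAE
clock 9: out=0, reg = 0x5557
clock 10: out=1, reg = 0x2AAB

000001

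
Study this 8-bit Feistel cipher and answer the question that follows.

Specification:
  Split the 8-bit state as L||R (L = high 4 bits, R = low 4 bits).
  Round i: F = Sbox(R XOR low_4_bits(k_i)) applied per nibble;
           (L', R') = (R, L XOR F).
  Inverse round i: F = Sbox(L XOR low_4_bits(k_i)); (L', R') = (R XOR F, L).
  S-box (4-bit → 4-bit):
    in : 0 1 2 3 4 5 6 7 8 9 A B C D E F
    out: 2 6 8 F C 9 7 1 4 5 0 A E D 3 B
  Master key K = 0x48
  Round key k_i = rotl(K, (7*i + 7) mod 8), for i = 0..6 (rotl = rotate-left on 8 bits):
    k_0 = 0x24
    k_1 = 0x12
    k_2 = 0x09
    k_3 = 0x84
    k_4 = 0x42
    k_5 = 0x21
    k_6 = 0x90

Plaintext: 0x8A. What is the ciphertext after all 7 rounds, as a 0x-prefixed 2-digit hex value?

s_0 = plaintext = 0x8A
s_1 = Round(s_0, k_0) = 0xAB
s_2 = Round(s_1, k_1) = 0xBF
s_3 = Round(s_2, k_2) = 0xFC
s_4 = Round(s_3, k_3) = 0xCB
s_5 = Round(s_4, k_4) = 0xB9
s_6 = Round(s_5, k_5) = 0x9F
s_7 = Round(s_6, k_6) = 0xF2

0xF2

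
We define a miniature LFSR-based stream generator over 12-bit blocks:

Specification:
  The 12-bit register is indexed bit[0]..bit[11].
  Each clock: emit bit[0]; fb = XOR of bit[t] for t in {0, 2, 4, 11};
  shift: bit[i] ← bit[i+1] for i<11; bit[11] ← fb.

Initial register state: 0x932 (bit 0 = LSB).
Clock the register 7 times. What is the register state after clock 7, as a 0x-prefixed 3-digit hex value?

reg_0 = 0x932
clock 1: out=0, reg = 0x499
clock 2: out=1, reg = 0x24C
clock 3: out=0, reg = 0x926
clock 4: out=0, reg = 0x493
clock 5: out=1, reg = 0x249
clock 6: out=1, reg = 0x924
clock 7: out=0, reg = 0x492

0x492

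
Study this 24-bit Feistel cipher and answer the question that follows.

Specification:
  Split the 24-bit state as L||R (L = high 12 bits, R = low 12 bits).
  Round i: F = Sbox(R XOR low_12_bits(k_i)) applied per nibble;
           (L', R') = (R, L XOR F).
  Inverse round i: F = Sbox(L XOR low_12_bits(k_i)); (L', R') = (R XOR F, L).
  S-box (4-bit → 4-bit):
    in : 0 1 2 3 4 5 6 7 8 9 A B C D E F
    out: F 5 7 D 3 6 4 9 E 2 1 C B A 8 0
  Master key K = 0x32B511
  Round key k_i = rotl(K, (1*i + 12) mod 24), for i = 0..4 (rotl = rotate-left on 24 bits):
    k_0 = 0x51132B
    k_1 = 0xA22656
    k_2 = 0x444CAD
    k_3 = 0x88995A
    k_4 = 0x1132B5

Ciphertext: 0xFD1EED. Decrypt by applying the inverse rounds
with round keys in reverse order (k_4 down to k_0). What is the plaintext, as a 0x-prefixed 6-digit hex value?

s_0 = ciphertext = 0xFD1EED
s_1 = InvRound(s_0, k_4) = 0x4AEFD1
s_2 = InvRound(s_1, k_3) = 0x5D24AE
s_3 = InvRound(s_2, k_2) = 0x63E5D2
s_4 = InvRound(s_3, k_1) = 0xA9C63E
s_5 = InvRound(s_4, k_0) = 0x4F7A9C

0x4F7A9C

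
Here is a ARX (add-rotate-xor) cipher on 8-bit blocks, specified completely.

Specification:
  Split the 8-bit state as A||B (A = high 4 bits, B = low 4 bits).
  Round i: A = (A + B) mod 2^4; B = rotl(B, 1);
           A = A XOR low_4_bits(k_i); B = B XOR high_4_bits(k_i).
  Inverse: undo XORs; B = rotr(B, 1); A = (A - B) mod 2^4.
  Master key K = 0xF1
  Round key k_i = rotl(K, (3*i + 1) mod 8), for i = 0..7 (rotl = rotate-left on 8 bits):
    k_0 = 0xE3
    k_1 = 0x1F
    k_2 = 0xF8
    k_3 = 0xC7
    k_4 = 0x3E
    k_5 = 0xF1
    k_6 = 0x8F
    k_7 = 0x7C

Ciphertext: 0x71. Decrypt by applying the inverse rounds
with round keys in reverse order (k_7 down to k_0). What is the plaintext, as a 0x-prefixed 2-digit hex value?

s_0 = ciphertext = 0x71
s_1 = InvRound(s_0, k_7) = 0x83
s_2 = InvRound(s_1, k_6) = 0xAD
s_3 = InvRound(s_2, k_5) = 0xA1
s_4 = InvRound(s_3, k_4) = 0x31
s_5 = InvRound(s_4, k_3) = 0x6E
s_6 = InvRound(s_5, k_2) = 0x68
s_7 = InvRound(s_6, k_1) = 0xDC
s_8 = InvRound(s_7, k_0) = 0xD1

0xD1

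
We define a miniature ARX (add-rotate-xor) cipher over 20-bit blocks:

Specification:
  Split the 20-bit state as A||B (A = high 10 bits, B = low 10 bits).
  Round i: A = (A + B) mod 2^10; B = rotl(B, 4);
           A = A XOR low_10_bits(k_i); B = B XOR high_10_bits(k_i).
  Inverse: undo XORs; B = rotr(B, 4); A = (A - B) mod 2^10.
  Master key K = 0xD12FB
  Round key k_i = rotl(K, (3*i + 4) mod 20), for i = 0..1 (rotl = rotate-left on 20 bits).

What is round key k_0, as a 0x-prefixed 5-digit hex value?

0x12FBD

K = 0xD12FB
k_0 = rotl(K, (3*0+4) mod 20) = rotl(K, 4) = 0x12FBD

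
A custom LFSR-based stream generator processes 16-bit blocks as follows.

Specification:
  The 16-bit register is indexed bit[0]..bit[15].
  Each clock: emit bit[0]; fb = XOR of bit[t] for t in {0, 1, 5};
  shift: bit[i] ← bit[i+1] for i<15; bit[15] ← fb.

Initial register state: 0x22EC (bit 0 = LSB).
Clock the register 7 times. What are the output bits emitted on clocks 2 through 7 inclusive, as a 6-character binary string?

011011

reg_0 = 0x22EC
clock 1: out=0, reg = 0x9176
clock 2: out=0, reg = 0x48BB
clock 3: out=1, reg = 0xA45D
clock 4: out=1, reg = 0xD22E
clock 5: out=0, reg = 0x6917
clock 6: out=1, reg = 0x348B
clock 7: out=1, reg = 0x1A45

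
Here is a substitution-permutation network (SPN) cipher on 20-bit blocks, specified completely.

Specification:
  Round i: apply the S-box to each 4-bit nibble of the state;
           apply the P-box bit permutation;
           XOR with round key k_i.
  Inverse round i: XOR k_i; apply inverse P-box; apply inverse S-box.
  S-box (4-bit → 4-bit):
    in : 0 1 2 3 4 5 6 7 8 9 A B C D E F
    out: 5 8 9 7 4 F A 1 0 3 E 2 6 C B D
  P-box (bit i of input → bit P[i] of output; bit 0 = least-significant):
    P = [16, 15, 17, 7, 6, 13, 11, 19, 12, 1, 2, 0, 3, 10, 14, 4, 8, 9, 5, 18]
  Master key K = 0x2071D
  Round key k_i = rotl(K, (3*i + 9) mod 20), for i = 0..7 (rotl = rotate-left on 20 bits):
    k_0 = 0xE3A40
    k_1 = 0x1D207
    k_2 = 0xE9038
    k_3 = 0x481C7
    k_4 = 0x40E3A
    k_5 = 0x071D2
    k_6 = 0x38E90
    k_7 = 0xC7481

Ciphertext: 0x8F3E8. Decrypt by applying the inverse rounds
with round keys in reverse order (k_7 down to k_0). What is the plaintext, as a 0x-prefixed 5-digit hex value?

0x88E71

s_0 = ciphertext = 0x8F3E8
s_1 = InvRound(s_0, k_7) = 0x5917B
s_2 = InvRound(s_1, k_6) = 0x59E0D
s_3 = InvRound(s_2, k_5) = 0xE5A3E
s_4 = InvRound(s_3, k_4) = 0x8C014
s_5 = InvRound(s_4, k_3) = 0x2D621
s_6 = InvRound(s_5, k_2) = 0x65118
s_7 = InvRound(s_6, k_1) = 0xE2A83
s_8 = InvRound(s_7, k_0) = 0x88E71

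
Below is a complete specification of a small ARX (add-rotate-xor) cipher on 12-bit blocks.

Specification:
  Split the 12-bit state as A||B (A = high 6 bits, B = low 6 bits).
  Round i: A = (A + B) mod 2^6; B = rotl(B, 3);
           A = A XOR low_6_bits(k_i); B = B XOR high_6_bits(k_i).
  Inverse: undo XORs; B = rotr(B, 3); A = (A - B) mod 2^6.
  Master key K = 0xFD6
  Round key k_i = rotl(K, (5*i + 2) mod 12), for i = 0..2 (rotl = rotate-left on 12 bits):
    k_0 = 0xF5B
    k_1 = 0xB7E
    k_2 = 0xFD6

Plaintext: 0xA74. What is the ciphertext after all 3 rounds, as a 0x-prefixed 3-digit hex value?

0x0C9

s_0 = plaintext = 0xA74
s_1 = Round(s_0, k_0) = 0x19B
s_2 = Round(s_1, k_1) = 0x7F6
s_3 = Round(s_2, k_2) = 0x0C9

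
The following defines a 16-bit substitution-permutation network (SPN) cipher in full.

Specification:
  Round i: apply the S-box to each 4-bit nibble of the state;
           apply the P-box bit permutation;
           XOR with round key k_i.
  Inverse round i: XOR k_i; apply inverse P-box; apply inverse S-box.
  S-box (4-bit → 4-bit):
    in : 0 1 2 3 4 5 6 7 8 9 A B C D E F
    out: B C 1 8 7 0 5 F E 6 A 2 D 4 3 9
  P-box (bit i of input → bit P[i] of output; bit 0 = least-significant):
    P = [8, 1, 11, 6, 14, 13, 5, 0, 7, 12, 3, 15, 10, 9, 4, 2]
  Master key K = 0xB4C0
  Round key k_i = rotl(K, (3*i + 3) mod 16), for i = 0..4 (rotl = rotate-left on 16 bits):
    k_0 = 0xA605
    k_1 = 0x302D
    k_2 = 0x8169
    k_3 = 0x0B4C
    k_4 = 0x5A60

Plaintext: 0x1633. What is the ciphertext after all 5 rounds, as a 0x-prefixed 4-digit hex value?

s_0 = plaintext = 0x1633
s_1 = Round(s_0, k_0) = 0xA6D8
s_2 = Round(s_1, k_1) = 0x3AC3
s_3 = Round(s_2, k_2) = 0x510C
s_4 = Round(s_3, k_3) = 0xE205
s_5 = Round(s_4, k_4) = 0x3CE1

0x3CE1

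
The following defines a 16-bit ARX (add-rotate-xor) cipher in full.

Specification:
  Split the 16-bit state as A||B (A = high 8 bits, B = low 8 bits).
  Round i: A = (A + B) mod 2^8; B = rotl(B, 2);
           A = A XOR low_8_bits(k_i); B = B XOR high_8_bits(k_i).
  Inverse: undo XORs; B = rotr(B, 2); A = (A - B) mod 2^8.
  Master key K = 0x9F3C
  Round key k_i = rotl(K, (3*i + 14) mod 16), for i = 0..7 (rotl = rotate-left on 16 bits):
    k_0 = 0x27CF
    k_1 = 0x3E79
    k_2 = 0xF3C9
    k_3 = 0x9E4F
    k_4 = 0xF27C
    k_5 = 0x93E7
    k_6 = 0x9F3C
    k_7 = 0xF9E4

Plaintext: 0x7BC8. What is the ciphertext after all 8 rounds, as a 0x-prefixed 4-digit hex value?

0x43B1

s_0 = plaintext = 0x7BC8
s_1 = Round(s_0, k_0) = 0x8C04
s_2 = Round(s_1, k_1) = 0xE92E
s_3 = Round(s_2, k_2) = 0xDE4B
s_4 = Round(s_3, k_3) = 0x66B3
s_5 = Round(s_4, k_4) = 0x653C
s_6 = Round(s_5, k_5) = 0x4663
s_7 = Round(s_6, k_6) = 0x9512
s_8 = Round(s_7, k_7) = 0x43B1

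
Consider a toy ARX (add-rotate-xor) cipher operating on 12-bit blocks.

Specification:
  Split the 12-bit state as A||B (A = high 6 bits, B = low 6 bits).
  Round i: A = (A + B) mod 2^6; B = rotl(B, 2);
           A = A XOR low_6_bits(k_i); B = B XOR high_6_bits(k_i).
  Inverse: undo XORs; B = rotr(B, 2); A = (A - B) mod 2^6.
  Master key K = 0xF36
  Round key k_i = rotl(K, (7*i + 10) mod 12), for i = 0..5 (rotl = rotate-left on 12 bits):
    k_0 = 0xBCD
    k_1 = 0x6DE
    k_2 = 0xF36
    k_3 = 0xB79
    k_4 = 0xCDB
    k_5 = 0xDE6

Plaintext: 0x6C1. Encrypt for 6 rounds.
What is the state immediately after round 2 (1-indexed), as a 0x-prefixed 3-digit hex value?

0x8B5

s_0 = plaintext = 0x6C1
s_1 = Round(s_0, k_0) = 0x46B
s_2 = Round(s_1, k_1) = 0x8B5
s_3 = Round(s_2, k_2) = 0x86B
s_4 = Round(s_3, k_3) = 0xD43
s_5 = Round(s_4, k_4) = 0x8FF
s_6 = Round(s_5, k_5) = 0x108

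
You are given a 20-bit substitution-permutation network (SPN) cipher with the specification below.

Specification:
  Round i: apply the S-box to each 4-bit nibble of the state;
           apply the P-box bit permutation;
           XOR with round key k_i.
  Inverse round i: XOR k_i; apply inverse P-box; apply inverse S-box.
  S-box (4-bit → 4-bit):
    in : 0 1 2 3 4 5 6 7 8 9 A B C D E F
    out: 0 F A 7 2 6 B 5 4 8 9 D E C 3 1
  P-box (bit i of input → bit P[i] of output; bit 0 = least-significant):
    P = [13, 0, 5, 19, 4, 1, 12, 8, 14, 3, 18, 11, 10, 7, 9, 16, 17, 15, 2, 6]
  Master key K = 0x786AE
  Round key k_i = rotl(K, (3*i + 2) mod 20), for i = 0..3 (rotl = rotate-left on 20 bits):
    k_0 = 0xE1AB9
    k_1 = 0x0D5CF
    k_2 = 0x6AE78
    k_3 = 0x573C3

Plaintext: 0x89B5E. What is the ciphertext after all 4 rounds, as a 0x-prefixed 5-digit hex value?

0x11D55

s_0 = plaintext = 0x89B5E
s_1 = Round(s_0, k_0) = 0xB62BE
s_2 = Round(s_1, k_1) = 0x3E812
s_3 = Round(s_2, k_2) = 0x83BEF
s_4 = Round(s_3, k_3) = 0x11D55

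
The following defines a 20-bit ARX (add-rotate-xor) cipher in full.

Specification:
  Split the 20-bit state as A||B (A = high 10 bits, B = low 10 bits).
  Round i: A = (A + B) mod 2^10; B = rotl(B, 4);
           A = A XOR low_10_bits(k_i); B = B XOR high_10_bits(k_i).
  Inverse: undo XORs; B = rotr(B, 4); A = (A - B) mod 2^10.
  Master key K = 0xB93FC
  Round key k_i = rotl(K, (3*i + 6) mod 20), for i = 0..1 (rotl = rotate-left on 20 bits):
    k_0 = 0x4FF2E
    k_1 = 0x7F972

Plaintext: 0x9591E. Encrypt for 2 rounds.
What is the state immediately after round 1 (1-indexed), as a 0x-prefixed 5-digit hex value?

0x168DB

s_0 = plaintext = 0x9591E
s_1 = Round(s_0, k_0) = 0x168DB
s_2 = Round(s_1, k_1) = 0x11C4D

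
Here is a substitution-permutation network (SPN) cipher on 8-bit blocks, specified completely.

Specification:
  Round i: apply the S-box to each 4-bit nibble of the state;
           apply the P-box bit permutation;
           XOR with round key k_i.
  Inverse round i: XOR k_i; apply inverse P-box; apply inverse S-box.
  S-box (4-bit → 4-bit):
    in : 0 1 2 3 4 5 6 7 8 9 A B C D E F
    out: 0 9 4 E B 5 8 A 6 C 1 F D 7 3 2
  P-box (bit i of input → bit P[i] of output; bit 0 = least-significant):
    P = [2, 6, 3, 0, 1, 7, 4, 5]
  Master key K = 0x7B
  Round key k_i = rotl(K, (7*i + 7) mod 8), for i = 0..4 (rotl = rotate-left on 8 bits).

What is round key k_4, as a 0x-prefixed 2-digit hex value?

0xDB

K = 0x7B
k_0 = rotl(K, (7*0+7) mod 8) = rotl(K, 7) = 0xBD
k_1 = rotl(K, (7*1+7) mod 8) = rotl(K, 6) = 0xDE
k_2 = rotl(K, (7*2+7) mod 8) = rotl(K, 5) = 0x6F
k_3 = rotl(K, (7*3+7) mod 8) = rotl(K, 4) = 0xB7
k_4 = rotl(K, (7*4+7) mod 8) = rotl(K, 3) = 0xDB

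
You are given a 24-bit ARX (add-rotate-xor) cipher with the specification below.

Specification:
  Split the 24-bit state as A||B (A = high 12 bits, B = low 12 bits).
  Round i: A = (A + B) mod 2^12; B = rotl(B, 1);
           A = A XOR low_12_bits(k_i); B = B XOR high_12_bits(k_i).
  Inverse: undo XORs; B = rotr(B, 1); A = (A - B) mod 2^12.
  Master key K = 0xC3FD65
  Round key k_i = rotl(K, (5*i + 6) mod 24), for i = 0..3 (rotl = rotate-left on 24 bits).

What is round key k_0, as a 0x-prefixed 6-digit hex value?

0xFF5970

K = 0xC3FD65
k_0 = rotl(K, (5*0+6) mod 24) = rotl(K, 6) = 0xFF5970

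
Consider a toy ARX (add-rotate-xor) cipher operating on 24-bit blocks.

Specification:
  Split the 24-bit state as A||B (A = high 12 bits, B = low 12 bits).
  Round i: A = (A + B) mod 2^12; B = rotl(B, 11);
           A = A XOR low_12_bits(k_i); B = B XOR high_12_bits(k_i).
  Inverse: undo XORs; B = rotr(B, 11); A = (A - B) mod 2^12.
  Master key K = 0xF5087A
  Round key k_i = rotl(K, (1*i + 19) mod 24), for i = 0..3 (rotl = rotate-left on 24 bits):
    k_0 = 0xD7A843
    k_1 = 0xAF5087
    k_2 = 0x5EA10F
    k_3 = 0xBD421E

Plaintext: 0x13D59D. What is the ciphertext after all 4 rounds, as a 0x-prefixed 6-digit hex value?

0xA6D76A

s_0 = plaintext = 0x13D59D
s_1 = Round(s_0, k_0) = 0xE997B4
s_2 = Round(s_1, k_1) = 0x6CA92F
s_3 = Round(s_2, k_2) = 0xEF697D
s_4 = Round(s_3, k_3) = 0xA6D76A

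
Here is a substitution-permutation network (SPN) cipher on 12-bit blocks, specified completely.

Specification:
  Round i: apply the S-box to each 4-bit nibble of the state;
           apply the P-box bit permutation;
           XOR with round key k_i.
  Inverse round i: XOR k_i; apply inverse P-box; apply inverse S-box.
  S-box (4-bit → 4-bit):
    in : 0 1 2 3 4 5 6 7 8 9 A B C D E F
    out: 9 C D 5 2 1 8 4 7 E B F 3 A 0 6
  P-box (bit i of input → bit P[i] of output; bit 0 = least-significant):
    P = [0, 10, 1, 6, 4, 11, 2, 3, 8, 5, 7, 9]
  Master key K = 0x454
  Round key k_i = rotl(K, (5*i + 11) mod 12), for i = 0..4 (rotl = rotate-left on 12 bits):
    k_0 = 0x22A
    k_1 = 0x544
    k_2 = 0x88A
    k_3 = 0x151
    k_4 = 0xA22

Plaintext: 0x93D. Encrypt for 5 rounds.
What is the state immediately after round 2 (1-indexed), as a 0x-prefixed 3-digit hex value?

0xD6C

s_0 = plaintext = 0x93D
s_1 = Round(s_0, k_0) = 0x4DE
s_2 = Round(s_1, k_1) = 0xD6C
s_3 = Round(s_2, k_2) = 0xEA3
s_4 = Round(s_3, k_3) = 0x94A
s_5 = Round(s_4, k_4) = 0x4C3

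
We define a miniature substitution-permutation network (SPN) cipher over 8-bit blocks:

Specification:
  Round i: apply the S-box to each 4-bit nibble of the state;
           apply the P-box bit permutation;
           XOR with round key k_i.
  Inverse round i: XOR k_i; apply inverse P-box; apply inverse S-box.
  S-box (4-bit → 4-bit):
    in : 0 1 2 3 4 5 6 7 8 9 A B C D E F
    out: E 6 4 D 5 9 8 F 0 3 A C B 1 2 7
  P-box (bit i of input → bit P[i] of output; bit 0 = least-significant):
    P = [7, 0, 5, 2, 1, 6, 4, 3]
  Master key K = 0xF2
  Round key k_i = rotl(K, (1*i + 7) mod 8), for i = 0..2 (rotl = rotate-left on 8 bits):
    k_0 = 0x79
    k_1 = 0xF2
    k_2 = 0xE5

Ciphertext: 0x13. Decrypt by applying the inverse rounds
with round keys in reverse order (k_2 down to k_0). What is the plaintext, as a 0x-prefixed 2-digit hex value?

0xF7

s_0 = ciphertext = 0x13
s_1 = InvRound(s_0, k_2) = 0xF3
s_2 = InvRound(s_1, k_1) = 0x8E
s_3 = InvRound(s_2, k_0) = 0xF7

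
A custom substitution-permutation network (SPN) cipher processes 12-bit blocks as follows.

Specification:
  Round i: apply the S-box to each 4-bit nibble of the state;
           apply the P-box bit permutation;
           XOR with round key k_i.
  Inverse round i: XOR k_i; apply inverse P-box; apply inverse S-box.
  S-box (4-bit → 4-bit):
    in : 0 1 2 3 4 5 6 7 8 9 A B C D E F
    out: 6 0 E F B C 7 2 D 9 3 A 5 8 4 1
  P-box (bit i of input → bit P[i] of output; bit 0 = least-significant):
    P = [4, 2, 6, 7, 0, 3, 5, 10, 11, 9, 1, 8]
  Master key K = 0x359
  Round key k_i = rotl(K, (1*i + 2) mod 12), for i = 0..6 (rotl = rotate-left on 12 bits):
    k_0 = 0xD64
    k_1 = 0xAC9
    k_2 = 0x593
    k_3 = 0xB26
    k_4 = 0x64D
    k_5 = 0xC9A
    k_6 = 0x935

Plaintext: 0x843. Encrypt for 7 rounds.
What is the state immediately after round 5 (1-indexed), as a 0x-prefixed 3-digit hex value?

0xC43

s_0 = plaintext = 0x843
s_1 = Round(s_0, k_0) = 0x0BB
s_2 = Round(s_1, k_1) = 0xC47
s_3 = Round(s_2, k_2) = 0x99C
s_4 = Round(s_3, k_3) = 0x677
s_5 = Round(s_4, k_4) = 0xC43
s_6 = Round(s_5, k_5) = 0x045
s_7 = Round(s_6, k_6) = 0xFFE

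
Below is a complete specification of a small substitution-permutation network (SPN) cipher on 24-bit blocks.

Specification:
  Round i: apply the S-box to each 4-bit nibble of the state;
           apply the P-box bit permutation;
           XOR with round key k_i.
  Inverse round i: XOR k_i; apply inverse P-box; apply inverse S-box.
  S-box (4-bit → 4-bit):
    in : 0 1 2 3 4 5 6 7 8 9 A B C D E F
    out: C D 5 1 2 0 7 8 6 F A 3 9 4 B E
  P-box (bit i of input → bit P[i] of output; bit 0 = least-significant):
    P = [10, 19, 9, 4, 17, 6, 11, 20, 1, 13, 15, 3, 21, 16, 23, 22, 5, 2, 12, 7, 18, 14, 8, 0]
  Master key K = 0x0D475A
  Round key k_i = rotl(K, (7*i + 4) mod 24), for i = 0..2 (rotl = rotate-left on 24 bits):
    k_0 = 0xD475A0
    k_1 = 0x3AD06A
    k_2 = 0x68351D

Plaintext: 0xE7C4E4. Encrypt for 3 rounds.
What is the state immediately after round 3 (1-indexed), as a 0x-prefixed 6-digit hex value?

s_0 = plaintext = 0xE7C4E4
s_1 = Round(s_0, k_0) = 0xAA1561
s_2 = Round(s_1, k_1) = 0xD89EBF
s_3 = Round(s_2, k_2) = 0x830643

0x830643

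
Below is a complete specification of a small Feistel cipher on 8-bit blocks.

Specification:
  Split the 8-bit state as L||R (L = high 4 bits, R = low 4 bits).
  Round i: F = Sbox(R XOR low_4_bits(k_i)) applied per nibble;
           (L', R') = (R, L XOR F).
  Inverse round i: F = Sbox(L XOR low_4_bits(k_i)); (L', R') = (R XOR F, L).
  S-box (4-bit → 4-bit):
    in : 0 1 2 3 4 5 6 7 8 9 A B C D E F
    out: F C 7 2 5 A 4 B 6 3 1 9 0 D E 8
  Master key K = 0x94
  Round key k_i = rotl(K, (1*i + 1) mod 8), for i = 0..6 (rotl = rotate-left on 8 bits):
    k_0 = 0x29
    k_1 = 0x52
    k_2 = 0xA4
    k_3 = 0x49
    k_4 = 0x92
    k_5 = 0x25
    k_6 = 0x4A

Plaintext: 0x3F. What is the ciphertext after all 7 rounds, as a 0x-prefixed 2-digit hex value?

0xE1

s_0 = plaintext = 0x3F
s_1 = Round(s_0, k_0) = 0xF7
s_2 = Round(s_1, k_1) = 0x75
s_3 = Round(s_2, k_2) = 0x5B
s_4 = Round(s_3, k_3) = 0xB2
s_5 = Round(s_4, k_4) = 0x24
s_6 = Round(s_5, k_5) = 0x4E
s_7 = Round(s_6, k_6) = 0xE1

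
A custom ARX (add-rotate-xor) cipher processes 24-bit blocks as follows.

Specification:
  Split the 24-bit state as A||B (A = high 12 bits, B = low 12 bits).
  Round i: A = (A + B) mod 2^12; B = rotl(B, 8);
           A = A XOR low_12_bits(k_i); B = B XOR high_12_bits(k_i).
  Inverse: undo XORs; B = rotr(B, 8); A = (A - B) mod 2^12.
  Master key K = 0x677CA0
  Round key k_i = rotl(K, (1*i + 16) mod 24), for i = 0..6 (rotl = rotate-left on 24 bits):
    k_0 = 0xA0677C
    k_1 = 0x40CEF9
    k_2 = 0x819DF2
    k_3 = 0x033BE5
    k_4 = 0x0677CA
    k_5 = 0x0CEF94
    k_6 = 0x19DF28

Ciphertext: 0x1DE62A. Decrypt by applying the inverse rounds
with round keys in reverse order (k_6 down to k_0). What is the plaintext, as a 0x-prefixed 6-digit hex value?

s_0 = ciphertext = 0x1DE62A
s_1 = InvRound(s_0, k_6) = 0x37FB77
s_2 = InvRound(s_1, k_5) = 0x150B9B
s_3 = InvRound(s_2, k_4) = 0x6CFFCB
s_4 = InvRound(s_3, k_3) = 0xD9BF8F
s_5 = InvRound(s_4, k_2) = 0x702967
s_6 = InvRound(s_5, k_1) = 0x33E6BD
s_7 = InvRound(s_6, k_0) = 0x886BBC

0x886BBC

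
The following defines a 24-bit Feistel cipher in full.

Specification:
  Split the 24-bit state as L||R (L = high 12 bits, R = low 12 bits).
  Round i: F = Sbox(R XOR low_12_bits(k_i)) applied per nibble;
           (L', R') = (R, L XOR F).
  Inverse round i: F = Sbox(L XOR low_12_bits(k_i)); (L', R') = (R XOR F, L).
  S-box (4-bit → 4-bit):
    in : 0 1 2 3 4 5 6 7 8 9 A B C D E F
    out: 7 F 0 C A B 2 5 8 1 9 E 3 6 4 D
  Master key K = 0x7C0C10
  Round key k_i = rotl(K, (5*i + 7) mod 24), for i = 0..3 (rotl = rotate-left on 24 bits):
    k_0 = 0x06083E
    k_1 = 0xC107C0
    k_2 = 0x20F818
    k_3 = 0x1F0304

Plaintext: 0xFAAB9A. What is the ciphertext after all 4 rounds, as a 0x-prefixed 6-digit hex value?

s_0 = plaintext = 0xFAAB9A
s_1 = Round(s_0, k_0) = 0xB9A330
s_2 = Round(s_1, k_1) = 0x33014D
s_3 = Round(s_2, k_2) = 0x14D28B
s_4 = Round(s_3, k_3) = 0x28BEC0

0x28BEC0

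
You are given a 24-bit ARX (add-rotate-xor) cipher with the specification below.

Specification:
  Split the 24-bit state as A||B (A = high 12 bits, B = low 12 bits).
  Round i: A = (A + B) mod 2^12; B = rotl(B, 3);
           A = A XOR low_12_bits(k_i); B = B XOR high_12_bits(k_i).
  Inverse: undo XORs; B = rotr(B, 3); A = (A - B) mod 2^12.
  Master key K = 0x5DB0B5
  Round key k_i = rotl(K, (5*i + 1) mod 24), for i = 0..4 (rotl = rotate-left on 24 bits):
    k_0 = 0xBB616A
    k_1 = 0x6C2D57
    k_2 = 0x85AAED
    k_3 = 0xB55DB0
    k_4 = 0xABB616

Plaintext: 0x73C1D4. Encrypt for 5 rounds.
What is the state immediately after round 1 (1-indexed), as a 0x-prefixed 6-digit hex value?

s_0 = plaintext = 0x73C1D4
s_1 = Round(s_0, k_0) = 0x87A516
s_2 = Round(s_1, k_1) = 0x0C7E70
s_3 = Round(s_2, k_2) = 0x5DABDD
s_4 = Round(s_3, k_3) = 0xC075B8
s_5 = Round(s_4, k_4) = 0x7A9779

0x87A516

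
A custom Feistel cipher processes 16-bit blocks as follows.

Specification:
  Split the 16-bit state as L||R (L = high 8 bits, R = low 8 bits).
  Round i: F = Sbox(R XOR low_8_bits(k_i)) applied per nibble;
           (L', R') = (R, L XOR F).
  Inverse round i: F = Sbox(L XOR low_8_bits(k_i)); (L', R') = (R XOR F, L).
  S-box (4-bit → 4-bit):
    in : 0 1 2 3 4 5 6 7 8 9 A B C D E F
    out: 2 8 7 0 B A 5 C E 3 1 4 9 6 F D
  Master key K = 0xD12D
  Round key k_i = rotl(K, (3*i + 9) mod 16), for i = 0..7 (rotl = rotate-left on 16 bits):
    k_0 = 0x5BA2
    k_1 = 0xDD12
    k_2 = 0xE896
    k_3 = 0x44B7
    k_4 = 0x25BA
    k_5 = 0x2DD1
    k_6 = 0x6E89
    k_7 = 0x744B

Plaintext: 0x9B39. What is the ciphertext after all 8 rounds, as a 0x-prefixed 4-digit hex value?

s_0 = plaintext = 0x9B39
s_1 = Round(s_0, k_0) = 0x39AF
s_2 = Round(s_1, k_1) = 0xAF7F
s_3 = Round(s_2, k_2) = 0x7F5C
s_4 = Round(s_3, k_3) = 0x5C8B
s_5 = Round(s_4, k_4) = 0x8B54
s_6 = Round(s_5, k_5) = 0x5461
s_7 = Round(s_6, k_6) = 0x61AA
s_8 = Round(s_7, k_7) = 0xAA99

0xAA99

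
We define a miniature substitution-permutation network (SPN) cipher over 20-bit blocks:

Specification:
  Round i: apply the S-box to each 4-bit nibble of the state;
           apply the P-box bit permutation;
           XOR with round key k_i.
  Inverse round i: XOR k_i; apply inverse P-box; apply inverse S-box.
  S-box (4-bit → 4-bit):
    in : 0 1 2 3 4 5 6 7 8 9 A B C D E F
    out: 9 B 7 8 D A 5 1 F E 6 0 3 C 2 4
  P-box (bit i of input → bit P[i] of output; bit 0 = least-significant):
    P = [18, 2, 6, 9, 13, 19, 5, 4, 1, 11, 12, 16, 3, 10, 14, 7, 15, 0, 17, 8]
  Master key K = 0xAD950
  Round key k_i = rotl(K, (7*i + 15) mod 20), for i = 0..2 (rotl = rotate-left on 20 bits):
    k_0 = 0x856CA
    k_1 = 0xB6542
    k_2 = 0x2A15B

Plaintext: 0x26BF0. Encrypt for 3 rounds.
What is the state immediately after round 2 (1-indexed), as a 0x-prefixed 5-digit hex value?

s_0 = plaintext = 0x26BF0
s_1 = Round(s_0, k_0) = 0xE94E3
s_2 = Round(s_1, k_1) = 0x233C1
s_3 = Round(s_2, k_2) = 0xD03DE

0x233C1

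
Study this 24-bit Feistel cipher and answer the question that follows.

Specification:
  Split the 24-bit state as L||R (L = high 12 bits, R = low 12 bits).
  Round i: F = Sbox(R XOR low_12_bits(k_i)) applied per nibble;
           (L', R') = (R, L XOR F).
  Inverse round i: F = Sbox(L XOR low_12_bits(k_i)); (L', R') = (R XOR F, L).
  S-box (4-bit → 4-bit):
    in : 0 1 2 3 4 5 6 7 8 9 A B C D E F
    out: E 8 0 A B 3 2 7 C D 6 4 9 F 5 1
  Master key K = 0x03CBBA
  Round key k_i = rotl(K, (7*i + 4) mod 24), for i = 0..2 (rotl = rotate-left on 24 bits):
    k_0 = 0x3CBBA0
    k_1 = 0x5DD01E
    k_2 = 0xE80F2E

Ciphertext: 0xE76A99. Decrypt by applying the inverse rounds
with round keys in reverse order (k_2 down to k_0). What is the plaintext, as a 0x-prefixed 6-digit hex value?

0x175E32

s_0 = ciphertext = 0xE76A99
s_1 = InvRound(s_0, k_2) = 0x2A5E76
s_2 = InvRound(s_1, k_1) = 0xE322A5
s_3 = InvRound(s_2, k_0) = 0x175E32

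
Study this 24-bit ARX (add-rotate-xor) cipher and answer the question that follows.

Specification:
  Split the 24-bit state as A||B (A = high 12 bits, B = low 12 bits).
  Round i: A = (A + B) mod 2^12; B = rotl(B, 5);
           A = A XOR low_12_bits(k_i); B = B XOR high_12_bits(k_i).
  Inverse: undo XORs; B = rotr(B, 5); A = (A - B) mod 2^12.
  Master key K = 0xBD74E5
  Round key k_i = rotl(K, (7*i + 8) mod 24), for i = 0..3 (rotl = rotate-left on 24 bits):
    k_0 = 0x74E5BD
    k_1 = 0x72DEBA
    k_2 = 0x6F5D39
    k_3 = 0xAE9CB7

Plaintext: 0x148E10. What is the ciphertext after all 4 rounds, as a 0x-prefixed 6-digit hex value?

s_0 = plaintext = 0x148E10
s_1 = Round(s_0, k_0) = 0xAE5552
s_2 = Round(s_1, k_1) = 0xE8DD67
s_3 = Round(s_2, k_2) = 0x6CDA0F
s_4 = Round(s_3, k_3) = 0xC6BB1D

0xC6BB1D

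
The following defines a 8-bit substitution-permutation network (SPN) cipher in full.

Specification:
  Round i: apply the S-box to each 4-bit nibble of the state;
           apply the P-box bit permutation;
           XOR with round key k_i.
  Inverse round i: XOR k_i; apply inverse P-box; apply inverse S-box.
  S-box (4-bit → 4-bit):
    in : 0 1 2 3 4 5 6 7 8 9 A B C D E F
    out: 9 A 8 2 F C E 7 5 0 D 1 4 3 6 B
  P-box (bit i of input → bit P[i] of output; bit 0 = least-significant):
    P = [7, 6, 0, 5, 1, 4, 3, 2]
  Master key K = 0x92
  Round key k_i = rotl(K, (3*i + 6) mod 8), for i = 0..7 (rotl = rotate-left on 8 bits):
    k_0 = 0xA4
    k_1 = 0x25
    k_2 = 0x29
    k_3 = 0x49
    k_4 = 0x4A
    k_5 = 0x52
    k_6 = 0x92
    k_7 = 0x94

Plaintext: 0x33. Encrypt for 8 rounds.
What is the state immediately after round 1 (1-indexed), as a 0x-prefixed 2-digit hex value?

s_0 = plaintext = 0x33
s_1 = Round(s_0, k_0) = 0xF4
s_2 = Round(s_1, k_1) = 0xD2
s_3 = Round(s_2, k_2) = 0x1B
s_4 = Round(s_3, k_3) = 0xDD
s_5 = Round(s_4, k_4) = 0x98
s_6 = Round(s_5, k_5) = 0xD3
s_7 = Round(s_6, k_6) = 0xC0
s_8 = Round(s_7, k_7) = 0x3C

0xF4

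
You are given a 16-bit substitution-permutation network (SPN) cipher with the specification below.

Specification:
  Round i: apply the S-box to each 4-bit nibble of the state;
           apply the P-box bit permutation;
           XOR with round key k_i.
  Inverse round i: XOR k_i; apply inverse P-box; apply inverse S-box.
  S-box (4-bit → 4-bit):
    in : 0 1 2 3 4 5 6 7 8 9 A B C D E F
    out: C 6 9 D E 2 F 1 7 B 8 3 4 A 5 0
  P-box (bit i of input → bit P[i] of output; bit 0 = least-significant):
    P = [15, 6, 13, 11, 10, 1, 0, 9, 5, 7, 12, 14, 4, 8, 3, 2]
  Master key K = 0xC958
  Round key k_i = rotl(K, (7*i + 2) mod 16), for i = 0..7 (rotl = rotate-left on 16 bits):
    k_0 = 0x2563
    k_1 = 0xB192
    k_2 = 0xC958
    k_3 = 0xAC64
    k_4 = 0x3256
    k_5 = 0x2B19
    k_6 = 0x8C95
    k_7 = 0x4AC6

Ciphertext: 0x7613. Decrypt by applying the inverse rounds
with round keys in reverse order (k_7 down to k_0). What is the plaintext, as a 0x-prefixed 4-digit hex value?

s_0 = ciphertext = 0x7613
s_1 = InvRound(s_0, k_7) = 0x21E4
s_2 = InvRound(s_1, k_6) = 0xB7E6
s_3 = InvRound(s_2, k_5) = 0x3889
s_4 = InvRound(s_3, k_4) = 0x354D
s_5 = InvRound(s_4, k_3) = 0x1EC2
s_6 = InvRound(s_5, k_2) = 0x8497
s_7 = InvRound(s_6, k_1) = 0xDCEC
s_8 = InvRound(s_7, k_0) = 0x4413

0x4413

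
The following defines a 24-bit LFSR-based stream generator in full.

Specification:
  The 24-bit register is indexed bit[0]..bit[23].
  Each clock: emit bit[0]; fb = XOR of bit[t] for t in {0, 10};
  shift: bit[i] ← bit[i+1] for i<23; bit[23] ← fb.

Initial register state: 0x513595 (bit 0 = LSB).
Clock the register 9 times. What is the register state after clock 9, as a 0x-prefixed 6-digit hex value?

0xEC289A

reg_0 = 0x513595
clock 1: out=1, reg = 0x289ACA
clock 2: out=0, reg = 0x144D65
clock 3: out=1, reg = 0x0A26B2
clock 4: out=0, reg = 0x851359
clock 5: out=1, reg = 0xC289AC
clock 6: out=0, reg = 0x6144D6
clock 7: out=0, reg = 0xB0A26B
clock 8: out=1, reg = 0xD85135
clock 9: out=1, reg = 0xEC289A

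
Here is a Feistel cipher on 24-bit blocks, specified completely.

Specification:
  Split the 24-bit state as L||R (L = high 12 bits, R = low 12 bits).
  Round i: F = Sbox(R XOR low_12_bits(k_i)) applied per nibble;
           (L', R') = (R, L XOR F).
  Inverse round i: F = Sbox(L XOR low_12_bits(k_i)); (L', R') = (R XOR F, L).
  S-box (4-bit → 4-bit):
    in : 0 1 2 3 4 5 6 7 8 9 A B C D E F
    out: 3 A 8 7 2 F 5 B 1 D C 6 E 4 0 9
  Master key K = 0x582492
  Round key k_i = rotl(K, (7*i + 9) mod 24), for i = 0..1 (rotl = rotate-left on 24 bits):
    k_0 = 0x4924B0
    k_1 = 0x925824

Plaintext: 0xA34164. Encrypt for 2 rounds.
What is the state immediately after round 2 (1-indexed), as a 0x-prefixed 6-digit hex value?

s_0 = plaintext = 0xA34164
s_1 = Round(s_0, k_0) = 0x164576
s_2 = Round(s_1, k_1) = 0x57659C

0x57659C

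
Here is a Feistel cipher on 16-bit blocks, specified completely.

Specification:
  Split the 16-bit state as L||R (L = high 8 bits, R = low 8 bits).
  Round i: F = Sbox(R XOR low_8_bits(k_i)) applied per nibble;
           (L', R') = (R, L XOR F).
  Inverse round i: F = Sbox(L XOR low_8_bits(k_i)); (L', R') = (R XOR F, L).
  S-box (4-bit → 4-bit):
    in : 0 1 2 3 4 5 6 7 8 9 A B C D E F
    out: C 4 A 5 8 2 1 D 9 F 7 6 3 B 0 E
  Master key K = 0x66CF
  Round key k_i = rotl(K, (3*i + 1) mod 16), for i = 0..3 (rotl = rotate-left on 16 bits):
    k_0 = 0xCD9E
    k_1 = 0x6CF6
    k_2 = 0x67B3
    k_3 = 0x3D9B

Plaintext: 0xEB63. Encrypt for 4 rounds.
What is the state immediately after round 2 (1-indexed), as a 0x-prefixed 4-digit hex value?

0x0082

s_0 = plaintext = 0xEB63
s_1 = Round(s_0, k_0) = 0x6300
s_2 = Round(s_1, k_1) = 0x0082
s_3 = Round(s_2, k_2) = 0x8254
s_4 = Round(s_3, k_3) = 0x54BC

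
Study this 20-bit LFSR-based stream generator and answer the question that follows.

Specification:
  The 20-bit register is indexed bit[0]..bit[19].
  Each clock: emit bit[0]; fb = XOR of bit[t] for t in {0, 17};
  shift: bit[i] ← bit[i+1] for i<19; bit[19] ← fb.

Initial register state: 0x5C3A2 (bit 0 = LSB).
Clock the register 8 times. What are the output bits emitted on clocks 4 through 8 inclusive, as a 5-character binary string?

reg_0 = 0x5C3A2
clock 1: out=0, reg = 0x2E1D1
clock 2: out=1, reg = 0x170E8
clock 3: out=0, reg = 0x0B874
clock 4: out=0, reg = 0x05C3A
clock 5: out=0, reg = 0x02E1D
clock 6: out=1, reg = 0x8170E
clock 7: out=0, reg = 0x40B87
clock 8: out=1, reg = 0xA05C3

00101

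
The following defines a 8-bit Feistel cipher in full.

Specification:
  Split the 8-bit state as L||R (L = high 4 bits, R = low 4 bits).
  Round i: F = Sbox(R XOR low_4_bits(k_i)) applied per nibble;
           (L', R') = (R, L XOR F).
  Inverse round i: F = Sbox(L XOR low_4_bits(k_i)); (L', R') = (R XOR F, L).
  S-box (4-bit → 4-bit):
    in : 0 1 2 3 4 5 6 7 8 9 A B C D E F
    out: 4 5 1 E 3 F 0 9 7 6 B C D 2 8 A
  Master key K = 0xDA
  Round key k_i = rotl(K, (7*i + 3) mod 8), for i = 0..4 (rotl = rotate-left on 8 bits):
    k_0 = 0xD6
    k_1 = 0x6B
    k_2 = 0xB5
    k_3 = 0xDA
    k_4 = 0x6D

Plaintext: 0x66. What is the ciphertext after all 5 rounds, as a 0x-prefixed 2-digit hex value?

s_0 = plaintext = 0x66
s_1 = Round(s_0, k_0) = 0x62
s_2 = Round(s_1, k_1) = 0x20
s_3 = Round(s_2, k_2) = 0x0D
s_4 = Round(s_3, k_3) = 0xD9
s_5 = Round(s_4, k_4) = 0x9E

0x9E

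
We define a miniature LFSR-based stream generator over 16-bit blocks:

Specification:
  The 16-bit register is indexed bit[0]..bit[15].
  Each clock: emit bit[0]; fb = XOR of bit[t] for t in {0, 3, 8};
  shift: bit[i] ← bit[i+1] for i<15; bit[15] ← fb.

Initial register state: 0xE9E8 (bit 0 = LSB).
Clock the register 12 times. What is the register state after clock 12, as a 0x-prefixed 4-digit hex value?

reg_0 = 0xE9E8
clock 1: out=0, reg = 0x74F4
clock 2: out=0, reg = 0x3A7A
clock 3: out=0, reg = 0x9D3D
clock 4: out=1, reg = 0xCE9E
clock 5: out=0, reg = 0xE74F
clock 6: out=1, reg = 0xF3A7
clock 7: out=1, reg = 0x79D3
clock 8: out=1, reg = 0x3CE9
clock 9: out=1, reg = 0x1E74
clock 10: out=0, reg = 0x0F3A
clock 11: out=0, reg = 0x079D
clock 12: out=1, reg = 0x83CE

0x83CE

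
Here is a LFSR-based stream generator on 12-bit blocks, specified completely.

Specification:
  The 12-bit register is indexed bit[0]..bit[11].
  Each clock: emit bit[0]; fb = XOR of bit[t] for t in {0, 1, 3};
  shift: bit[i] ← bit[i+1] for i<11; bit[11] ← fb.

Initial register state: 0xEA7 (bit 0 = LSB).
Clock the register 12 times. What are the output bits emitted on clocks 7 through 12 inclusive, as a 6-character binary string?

010111

reg_0 = 0xEA7
clock 1: out=1, reg = 0x753
clock 2: out=1, reg = 0x3A9
clock 3: out=1, reg = 0x1D4
clock 4: out=0, reg = 0x0EA
clock 5: out=0, reg = 0x075
clock 6: out=1, reg = 0x83A
clock 7: out=0, reg = 0x41D
clock 8: out=1, reg = 0x20E
clock 9: out=0, reg = 0x107
clock 10: out=1, reg = 0x083
clock 11: out=1, reg = 0x041
clock 12: out=1, reg = 0x820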